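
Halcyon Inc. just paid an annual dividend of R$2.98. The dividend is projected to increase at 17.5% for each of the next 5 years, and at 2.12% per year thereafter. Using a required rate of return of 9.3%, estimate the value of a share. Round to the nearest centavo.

Two-stage DDM. Project D₁…D_5 at 0.175, terminal growth 0.0212, discount at r = 0.093.
D_1 = 3.5015
D_2 = 4.1143
D_3 = 4.8343
D_4 = 5.6803
D_5 = 6.6743
Terminal value at t=5: TV = D_6/(r−g) = 6.8158/(0.093−0.0212) = 94.9275
P₀ = 3.5015/(1+0.093)^1 + 4.1143/(1+0.093)^2 + 4.8343/(1+0.093)^3 + 5.6803/(1+0.093)^4 + 6.6743/(1+0.093)^5 + 94.9275/(1+0.093)^5 = 79.4627

R$79.46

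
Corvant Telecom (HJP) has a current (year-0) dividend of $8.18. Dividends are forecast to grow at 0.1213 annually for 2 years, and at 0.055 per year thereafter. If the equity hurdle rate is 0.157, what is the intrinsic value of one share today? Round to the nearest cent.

$95.08

Two-stage DDM. Project D₁…D_2 at 0.1213, terminal growth 0.055, discount at r = 0.157.
D_1 = 9.1722
D_2 = 10.2848
Terminal value at t=2: TV = D_3/(r−g) = 10.8505/(0.157−0.055) = 106.3774
P₀ = 9.1722/(1+0.157)^1 + 10.2848/(1+0.157)^2 + 106.3774/(1+0.157)^2 = 95.0768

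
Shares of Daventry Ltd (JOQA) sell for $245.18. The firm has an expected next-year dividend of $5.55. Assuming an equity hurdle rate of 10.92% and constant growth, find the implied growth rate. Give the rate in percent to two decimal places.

8.66%

From P₀ = D₁/(r − g), the implied growth is g = r − D₁/P₀.
g = 0.1092 − 5.55/245.18 = 0.1092 − 0.02264 = 0.08656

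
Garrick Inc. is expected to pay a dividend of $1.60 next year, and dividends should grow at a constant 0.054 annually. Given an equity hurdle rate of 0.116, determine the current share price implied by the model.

$25.81

Gordon growth model: P₀ = D₁/(r − g), with D₁ = 1.60 given directly.
P₀ = 1.6000 / (0.116 − 0.054) = 1.6000 / 0.062 = 25.8065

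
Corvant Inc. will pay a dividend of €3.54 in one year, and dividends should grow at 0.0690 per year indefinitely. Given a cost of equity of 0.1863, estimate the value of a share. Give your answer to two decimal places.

Gordon growth model: P₀ = D₁/(r − g), with D₁ = 3.54 given directly.
P₀ = 3.5400 / (0.1863 − 0.069) = 3.5400 / 0.1173 = 30.1790

€30.18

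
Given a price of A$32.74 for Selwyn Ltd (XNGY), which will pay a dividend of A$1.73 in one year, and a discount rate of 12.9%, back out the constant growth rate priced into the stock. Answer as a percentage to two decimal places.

7.62%

From P₀ = D₁/(r − g), the implied growth is g = r − D₁/P₀.
g = 0.129 − 1.73/32.74 = 0.129 − 0.05284 = 0.07616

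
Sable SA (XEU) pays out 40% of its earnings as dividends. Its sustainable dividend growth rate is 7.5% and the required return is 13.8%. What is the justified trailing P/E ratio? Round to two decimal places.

Justified trailing P/E = b(1+g)/(r−g) = 0.40×(1+0.075)/(0.138−0.075) = 6.8254

6.83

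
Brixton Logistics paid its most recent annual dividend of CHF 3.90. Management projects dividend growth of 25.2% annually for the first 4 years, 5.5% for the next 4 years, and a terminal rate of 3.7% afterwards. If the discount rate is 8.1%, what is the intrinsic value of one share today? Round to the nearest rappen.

CHF 199.29

Three-stage DDM. Project D₁…D_8; terminal Gordon value at t=8 with g = 0.037; discount at r = 0.081.
D_1 = 4.8828
D_2 = 6.1133
D_3 = 7.6538
D_4 = 9.5826
D_5 = 10.1096
D_6 = 10.6656
D_7 = 11.2522
D_8 = 11.8711
TV_8 = 12.3104/(0.081−0.037) = 279.7808
P₀ = Σ Dₜ/(1+r)ᵗ + TV_8/(1+r)^8 = 199.2887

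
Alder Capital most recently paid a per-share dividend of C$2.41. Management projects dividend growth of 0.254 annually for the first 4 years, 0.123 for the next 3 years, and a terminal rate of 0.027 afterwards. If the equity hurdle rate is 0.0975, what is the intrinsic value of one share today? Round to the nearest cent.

Three-stage DDM. Project D₁…D_7; terminal Gordon value at t=7 with g = 0.027; discount at r = 0.0975.
D_1 = 3.0221
D_2 = 3.7898
D_3 = 4.7524
D_4 = 5.9595
D_5 = 6.6925
D_6 = 7.5157
D_7 = 8.4401
TV_7 = 8.6680/(0.0975−0.027) = 122.9498
P₀ = Σ Dₜ/(1+r)ᵗ + TV_7/(1+r)^7 = 90.6126

C$90.61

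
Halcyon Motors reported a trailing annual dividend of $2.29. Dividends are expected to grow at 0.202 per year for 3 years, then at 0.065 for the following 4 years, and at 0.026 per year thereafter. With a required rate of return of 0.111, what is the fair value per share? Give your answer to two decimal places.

Three-stage DDM. Project D₁…D_7; terminal Gordon value at t=7 with g = 0.026; discount at r = 0.111.
D_1 = 2.7526
D_2 = 3.3086
D_3 = 3.9769
D_4 = 4.2354
D_5 = 4.5107
D_6 = 4.8039
D_7 = 5.1162
TV_7 = 5.2492/(0.111−0.026) = 61.7555
P₀ = Σ Dₜ/(1+r)ᵗ + TV_7/(1+r)^7 = 48.0645

$48.06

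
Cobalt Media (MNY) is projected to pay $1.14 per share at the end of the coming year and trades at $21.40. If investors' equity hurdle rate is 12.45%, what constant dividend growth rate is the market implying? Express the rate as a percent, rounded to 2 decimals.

7.12%

From P₀ = D₁/(r − g), the implied growth is g = r − D₁/P₀.
g = 0.1245 − 1.14/21.40 = 0.1245 − 0.05327 = 0.07123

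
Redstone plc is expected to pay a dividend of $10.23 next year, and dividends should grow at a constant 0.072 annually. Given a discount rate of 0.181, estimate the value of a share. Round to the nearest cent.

$93.85

Gordon growth model: P₀ = D₁/(r − g), with D₁ = 10.23 given directly.
P₀ = 10.2300 / (0.181 − 0.072) = 10.2300 / 0.109 = 93.8532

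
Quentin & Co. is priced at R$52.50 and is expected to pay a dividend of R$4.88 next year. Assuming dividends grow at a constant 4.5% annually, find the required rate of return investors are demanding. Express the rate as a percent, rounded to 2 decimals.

Rearranging the constant-growth DDM: r = D₁/P₀ + g.
r = 4.8800 / 52.50 + 0.045 = 0.09295 + 0.045 = 0.13795

13.80%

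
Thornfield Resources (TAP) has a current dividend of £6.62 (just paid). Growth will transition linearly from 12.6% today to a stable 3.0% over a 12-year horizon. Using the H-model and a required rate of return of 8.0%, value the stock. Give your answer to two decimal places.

£212.63

H-model: P₀ = D₀[(1+g_L) + H(g_S−g_L)]/(r−g_L), with H = 12/2 = 6.
P₀ = 6.62 × [(1+0.03) + 6×(0.126−0.03)] / (0.08−0.03)
   = 6.62 × 1.6060 / 0.05 = 212.6344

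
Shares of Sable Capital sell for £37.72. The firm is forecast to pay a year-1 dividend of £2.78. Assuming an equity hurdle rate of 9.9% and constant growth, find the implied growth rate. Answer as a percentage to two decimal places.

From P₀ = D₁/(r − g), the implied growth is g = r − D₁/P₀.
g = 0.099 − 2.78/37.72 = 0.099 − 0.07370 = 0.02530

2.53%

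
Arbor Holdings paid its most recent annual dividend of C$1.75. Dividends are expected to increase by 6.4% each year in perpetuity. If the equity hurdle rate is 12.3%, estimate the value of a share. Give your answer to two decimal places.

C$31.56

Gordon growth model: P₀ = D₁/(r − g). D₁ = 1.75 × (1 + 0.064) = 1.8620.
P₀ = 1.8620 / (0.123 − 0.064) = 1.8620 / 0.059 = 31.5593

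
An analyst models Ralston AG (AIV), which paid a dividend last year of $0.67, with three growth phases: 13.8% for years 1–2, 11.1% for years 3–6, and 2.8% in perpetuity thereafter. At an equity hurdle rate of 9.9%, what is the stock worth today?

Three-stage DDM. Project D₁…D_6; terminal Gordon value at t=6 with g = 0.028; discount at r = 0.099.
D_1 = 0.7625
D_2 = 0.8677
D_3 = 0.9640
D_4 = 1.0710
D_5 = 1.1899
D_6 = 1.3220
TV_6 = 1.3590/(0.099−0.028) = 19.1404
P₀ = Σ Dₜ/(1+r)ᵗ + TV_6/(1+r)^6 = 15.2284

$15.23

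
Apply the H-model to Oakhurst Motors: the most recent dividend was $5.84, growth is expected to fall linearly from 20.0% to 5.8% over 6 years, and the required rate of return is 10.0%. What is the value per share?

H-model: P₀ = D₀[(1+g_L) + H(g_S−g_L)]/(r−g_L), with H = 6/2 = 3.
P₀ = 5.84 × [(1+0.058) + 3×(0.2−0.058)] / (0.1−0.058)
   = 5.84 × 1.4840 / 0.042 = 206.3467

$206.35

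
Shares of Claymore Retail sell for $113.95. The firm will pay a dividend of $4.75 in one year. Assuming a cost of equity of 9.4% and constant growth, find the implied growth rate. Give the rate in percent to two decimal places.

5.23%

From P₀ = D₁/(r − g), the implied growth is g = r − D₁/P₀.
g = 0.094 − 4.75/113.95 = 0.094 − 0.04168 = 0.05232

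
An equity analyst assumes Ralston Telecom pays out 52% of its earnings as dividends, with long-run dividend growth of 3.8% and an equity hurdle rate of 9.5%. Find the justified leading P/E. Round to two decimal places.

9.12

Justified leading P/E = b/(r−g) = 0.52/(0.095−0.038) = 9.1228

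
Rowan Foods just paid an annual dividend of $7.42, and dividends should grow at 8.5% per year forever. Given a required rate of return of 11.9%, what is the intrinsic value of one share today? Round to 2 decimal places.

Gordon growth model: P₀ = D₁/(r − g). D₁ = 7.42 × (1 + 0.085) = 8.0507.
P₀ = 8.0507 / (0.119 − 0.085) = 8.0507 / 0.034 = 236.7853

$236.79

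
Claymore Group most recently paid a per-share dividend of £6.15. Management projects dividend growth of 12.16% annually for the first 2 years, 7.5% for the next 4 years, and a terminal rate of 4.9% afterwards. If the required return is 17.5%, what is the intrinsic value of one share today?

Three-stage DDM. Project D₁…D_6; terminal Gordon value at t=6 with g = 0.049; discount at r = 0.175.
D_1 = 6.8978
D_2 = 7.7366
D_3 = 8.3169
D_4 = 8.9406
D_5 = 9.6112
D_6 = 10.3320
TV_6 = 10.8383/(0.175−0.049) = 86.0181
P₀ = Σ Dₜ/(1+r)ᵗ + TV_6/(1+r)^6 = 62.1949

£62.19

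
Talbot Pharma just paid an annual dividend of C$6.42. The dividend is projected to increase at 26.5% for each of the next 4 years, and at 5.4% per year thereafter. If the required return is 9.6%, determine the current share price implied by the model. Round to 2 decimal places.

Two-stage DDM. Project D₁…D_4 at 0.265, terminal growth 0.054, discount at r = 0.096.
D_1 = 8.1213
D_2 = 10.2734
D_3 = 12.9959
D_4 = 16.4398
Terminal value at t=4: TV = D_5/(r−g) = 17.3276/(0.096−0.054) = 412.5613
P₀ = 8.1213/(1+0.096)^1 + 10.2734/(1+0.096)^2 + 12.9959/(1+0.096)^3 + 16.4398/(1+0.096)^4 + 412.5613/(1+0.096)^4 = 323.1484

C$323.15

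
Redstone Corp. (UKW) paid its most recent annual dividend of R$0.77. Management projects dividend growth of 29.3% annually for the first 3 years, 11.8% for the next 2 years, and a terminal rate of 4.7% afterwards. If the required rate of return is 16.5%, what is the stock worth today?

Three-stage DDM. Project D₁…D_5; terminal Gordon value at t=5 with g = 0.047; discount at r = 0.165.
D_1 = 0.9956
D_2 = 1.2873
D_3 = 1.6645
D_4 = 1.8609
D_5 = 2.0805
TV_5 = 2.1783/(0.165−0.047) = 18.4601
P₀ = Σ Dₜ/(1+r)ᵗ + TV_5/(1+r)^5 = 13.4376

R$13.44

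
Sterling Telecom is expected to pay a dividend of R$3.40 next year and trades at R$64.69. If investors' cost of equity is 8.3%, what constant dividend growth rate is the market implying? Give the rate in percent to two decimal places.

From P₀ = D₁/(r − g), the implied growth is g = r − D₁/P₀.
g = 0.083 − 3.40/64.69 = 0.083 − 0.05256 = 0.03044

3.04%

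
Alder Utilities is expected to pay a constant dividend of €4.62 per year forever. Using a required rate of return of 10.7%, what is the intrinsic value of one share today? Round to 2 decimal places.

Zero-growth DDM (perpetuity): P₀ = D/r = 4.62 / 0.107 = 43.1776

€43.18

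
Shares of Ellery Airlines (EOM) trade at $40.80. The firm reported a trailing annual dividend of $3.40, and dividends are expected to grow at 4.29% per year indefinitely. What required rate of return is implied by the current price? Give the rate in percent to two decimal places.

Rearranging the constant-growth DDM: r = D₁/P₀ + g.
D₁ = 3.40 × (1 + 0.0429) = 3.5459.
r = 3.5459 / 40.80 + 0.0429 = 0.08691 + 0.0429 = 0.12981

12.98%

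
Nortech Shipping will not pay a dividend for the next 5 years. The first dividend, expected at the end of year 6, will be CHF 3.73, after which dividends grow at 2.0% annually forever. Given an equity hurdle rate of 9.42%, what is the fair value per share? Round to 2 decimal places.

CHF 32.05

Deferred-dividend DDM. At t=5 the remaining stream is a growing perpetuity with first payment D_6 = 3.73.
V_5 = D_6/(r−g) = 3.73/(0.0942−0.02) = 50.2695
P₀ = V_5/(1+r)^5 = 50.2695/(1+0.0942)^5 = 32.0495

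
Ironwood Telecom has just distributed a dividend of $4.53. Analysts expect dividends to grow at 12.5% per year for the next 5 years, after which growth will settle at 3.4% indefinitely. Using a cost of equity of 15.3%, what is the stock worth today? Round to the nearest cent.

$55.86

Two-stage DDM. Project D₁…D_5 at 0.125, terminal growth 0.034, discount at r = 0.153.
D_1 = 5.0963
D_2 = 5.7333
D_3 = 6.4499
D_4 = 7.2562
D_5 = 8.1632
Terminal value at t=5: TV = D_6/(r−g) = 8.4408/(0.153−0.034) = 70.9307
P₀ = 5.0963/(1+0.153)^1 + 5.7333/(1+0.153)^2 + 6.4499/(1+0.153)^3 + 7.2562/(1+0.153)^4 + 8.1632/(1+0.153)^5 + 70.9307/(1+0.153)^5 = 55.8610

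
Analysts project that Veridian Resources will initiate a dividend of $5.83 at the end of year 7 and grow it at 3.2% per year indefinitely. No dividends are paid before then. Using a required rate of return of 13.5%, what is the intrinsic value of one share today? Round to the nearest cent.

Deferred-dividend DDM. At t=6 the remaining stream is a growing perpetuity with first payment D_7 = 5.83.
V_6 = D_7/(r−g) = 5.83/(0.135−0.032) = 56.6019
P₀ = V_6/(1+r)^6 = 56.6019/(1+0.135)^6 = 26.4762

$26.48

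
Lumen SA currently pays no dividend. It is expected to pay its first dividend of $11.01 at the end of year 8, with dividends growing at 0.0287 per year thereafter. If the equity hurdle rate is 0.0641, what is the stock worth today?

Deferred-dividend DDM. At t=7 the remaining stream is a growing perpetuity with first payment D_8 = 11.01.
V_7 = D_8/(r−g) = 11.01/(0.0641−0.0287) = 311.0169
P₀ = V_7/(1+r)^7 = 311.0169/(1+0.0641)^7 = 201.3293

$201.33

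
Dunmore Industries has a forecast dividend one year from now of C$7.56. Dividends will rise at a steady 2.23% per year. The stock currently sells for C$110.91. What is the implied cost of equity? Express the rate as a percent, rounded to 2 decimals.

9.05%

Rearranging the constant-growth DDM: r = D₁/P₀ + g.
r = 7.5600 / 110.91 + 0.0223 = 0.06816 + 0.0223 = 0.09046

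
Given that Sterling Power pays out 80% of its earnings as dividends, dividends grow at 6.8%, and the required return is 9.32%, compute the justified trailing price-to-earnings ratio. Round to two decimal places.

Justified trailing P/E = b(1+g)/(r−g) = 0.80×(1+0.068)/(0.0932−0.068) = 33.9048

33.90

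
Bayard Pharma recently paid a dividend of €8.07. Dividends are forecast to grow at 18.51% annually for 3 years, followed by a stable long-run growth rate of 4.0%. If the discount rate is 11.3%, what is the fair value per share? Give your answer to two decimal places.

Two-stage DDM. Project D₁…D_3 at 0.1851, terminal growth 0.04, discount at r = 0.113.
D_1 = 9.5638
D_2 = 11.3340
D_3 = 13.4319
Terminal value at t=3: TV = D_4/(r−g) = 13.9692/(0.113−0.04) = 191.3591
P₀ = 9.5638/(1+0.113)^1 + 11.3340/(1+0.113)^2 + 13.4319/(1+0.113)^3 + 191.3591/(1+0.113)^3 = 166.2760

€166.28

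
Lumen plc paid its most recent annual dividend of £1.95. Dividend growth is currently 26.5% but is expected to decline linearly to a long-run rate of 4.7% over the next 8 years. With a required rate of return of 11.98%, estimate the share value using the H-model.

£51.40

H-model: P₀ = D₀[(1+g_L) + H(g_S−g_L)]/(r−g_L), with H = 8/2 = 4.
P₀ = 1.95 × [(1+0.047) + 4×(0.265−0.047)] / (0.1198−0.047)
   = 1.95 × 1.9190 / 0.0728 = 51.4018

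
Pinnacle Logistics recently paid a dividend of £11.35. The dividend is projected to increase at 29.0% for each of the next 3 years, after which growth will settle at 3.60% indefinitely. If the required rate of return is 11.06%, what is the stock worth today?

Two-stage DDM. Project D₁…D_3 at 0.29, terminal growth 0.036, discount at r = 0.1106.
D_1 = 14.6415
D_2 = 18.8875
D_3 = 24.3649
Terminal value at t=3: TV = D_4/(r−g) = 25.2421/(0.1106−0.036) = 338.3654
P₀ = 14.6415/(1+0.1106)^1 + 18.8875/(1+0.1106)^2 + 24.3649/(1+0.1106)^3 + 338.3654/(1+0.1106)^3 = 293.2920

£293.29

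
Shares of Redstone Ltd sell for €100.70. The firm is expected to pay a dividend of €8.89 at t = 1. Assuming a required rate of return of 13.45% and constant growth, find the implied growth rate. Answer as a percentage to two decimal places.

From P₀ = D₁/(r − g), the implied growth is g = r − D₁/P₀.
g = 0.1345 − 8.89/100.70 = 0.1345 − 0.08828 = 0.04622

4.62%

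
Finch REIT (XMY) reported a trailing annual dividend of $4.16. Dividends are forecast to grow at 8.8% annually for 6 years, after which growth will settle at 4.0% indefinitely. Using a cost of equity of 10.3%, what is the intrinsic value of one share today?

Two-stage DDM. Project D₁…D_6 at 0.088, terminal growth 0.04, discount at r = 0.103.
D_1 = 4.5261
D_2 = 4.9244
D_3 = 5.3577
D_4 = 5.8292
D_5 = 6.3422
D_6 = 6.9003
Terminal value at t=6: TV = D_7/(r−g) = 7.1763/(0.103−0.04) = 113.9094
P₀ = 4.5261/(1+0.103)^1 + 4.9244/(1+0.103)^2 + 5.3577/(1+0.103)^3 + 5.8292/(1+0.103)^4 + 6.3422/(1+0.103)^5 + 6.9003/(1+0.103)^6 + 113.9094/(1+0.103)^6 = 87.0552

$87.06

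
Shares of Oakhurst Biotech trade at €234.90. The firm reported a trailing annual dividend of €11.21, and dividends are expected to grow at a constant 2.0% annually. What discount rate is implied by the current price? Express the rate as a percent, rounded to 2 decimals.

6.87%

Rearranging the constant-growth DDM: r = D₁/P₀ + g.
D₁ = 11.21 × (1 + 0.02) = 11.4342.
r = 11.4342 / 234.90 + 0.02 = 0.04868 + 0.02 = 0.06868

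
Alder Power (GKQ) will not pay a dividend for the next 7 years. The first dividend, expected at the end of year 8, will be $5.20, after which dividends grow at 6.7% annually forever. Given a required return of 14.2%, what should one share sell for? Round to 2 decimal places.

Deferred-dividend DDM. At t=7 the remaining stream is a growing perpetuity with first payment D_8 = 5.20.
V_7 = D_8/(r−g) = 5.20/(0.142−0.067) = 69.3333
P₀ = V_7/(1+r)^7 = 69.3333/(1+0.142)^7 = 27.3703

$27.37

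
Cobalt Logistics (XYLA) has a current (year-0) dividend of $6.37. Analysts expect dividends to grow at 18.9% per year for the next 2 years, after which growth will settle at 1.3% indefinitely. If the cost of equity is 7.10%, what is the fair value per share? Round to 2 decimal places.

$152.04

Two-stage DDM. Project D₁…D_2 at 0.189, terminal growth 0.013, discount at r = 0.071.
D_1 = 7.5739
D_2 = 9.0054
Terminal value at t=2: TV = D_3/(r−g) = 9.1225/(0.071−0.013) = 157.2840
P₀ = 7.5739/(1+0.071)^1 + 9.0054/(1+0.071)^2 + 157.2840/(1+0.071)^2 = 152.0443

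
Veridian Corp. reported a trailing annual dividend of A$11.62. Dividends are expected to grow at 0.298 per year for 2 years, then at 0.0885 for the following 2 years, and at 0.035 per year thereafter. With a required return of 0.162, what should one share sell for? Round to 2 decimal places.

A$157.47

Three-stage DDM. Project D₁…D_4; terminal Gordon value at t=4 with g = 0.035; discount at r = 0.162.
D_1 = 15.0828
D_2 = 19.5774
D_3 = 21.3100
D_4 = 23.1960
TV_4 = 24.0078/(0.162−0.035) = 189.0380
P₀ = Σ Dₜ/(1+r)ᵗ + TV_4/(1+r)^4 = 157.4712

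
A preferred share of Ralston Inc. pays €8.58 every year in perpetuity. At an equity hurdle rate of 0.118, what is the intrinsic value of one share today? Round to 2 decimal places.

Zero-growth DDM (perpetuity): P₀ = D/r = 8.58 / 0.118 = 72.7119

€72.71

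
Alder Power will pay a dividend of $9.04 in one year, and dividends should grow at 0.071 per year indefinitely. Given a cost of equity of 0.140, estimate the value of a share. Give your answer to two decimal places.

Gordon growth model: P₀ = D₁/(r − g), with D₁ = 9.04 given directly.
P₀ = 9.0400 / (0.14 − 0.071) = 9.0400 / 0.069 = 131.0145

$131.01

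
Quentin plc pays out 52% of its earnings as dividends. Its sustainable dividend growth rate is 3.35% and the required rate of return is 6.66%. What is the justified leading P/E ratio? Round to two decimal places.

Justified leading P/E = b/(r−g) = 0.52/(0.0666−0.0335) = 15.7100

15.71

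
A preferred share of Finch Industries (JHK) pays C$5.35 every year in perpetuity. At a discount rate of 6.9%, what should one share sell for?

Zero-growth DDM (perpetuity): P₀ = D/r = 5.35 / 0.069 = 77.5362

C$77.54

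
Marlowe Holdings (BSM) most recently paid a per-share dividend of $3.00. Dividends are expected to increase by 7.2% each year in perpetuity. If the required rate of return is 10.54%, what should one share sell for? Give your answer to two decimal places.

$96.29

Gordon growth model: P₀ = D₁/(r − g). D₁ = 3.00 × (1 + 0.072) = 3.2160.
P₀ = 3.2160 / (0.1054 − 0.072) = 3.2160 / 0.0334 = 96.2874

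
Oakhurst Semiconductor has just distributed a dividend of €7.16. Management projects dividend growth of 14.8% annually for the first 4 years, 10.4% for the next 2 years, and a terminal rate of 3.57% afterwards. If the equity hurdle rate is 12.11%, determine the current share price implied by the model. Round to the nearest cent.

€138.37

Three-stage DDM. Project D₁…D_6; terminal Gordon value at t=6 with g = 0.0357; discount at r = 0.1211.
D_1 = 8.2197
D_2 = 9.4362
D_3 = 10.8327
D_4 = 12.4360
D_5 = 13.7293
D_6 = 15.1572
TV_6 = 15.6983/(0.1211−0.0357) = 183.8209
P₀ = Σ Dₜ/(1+r)ᵗ + TV_6/(1+r)^6 = 138.3684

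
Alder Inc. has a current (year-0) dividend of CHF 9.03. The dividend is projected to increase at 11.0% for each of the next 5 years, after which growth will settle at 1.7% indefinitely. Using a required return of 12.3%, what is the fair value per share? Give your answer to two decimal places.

Two-stage DDM. Project D₁…D_5 at 0.11, terminal growth 0.017, discount at r = 0.123.
D_1 = 10.0233
D_2 = 11.1259
D_3 = 12.3497
D_4 = 13.7082
D_5 = 15.2161
Terminal value at t=5: TV = D_6/(r−g) = 15.4747/(0.123−0.017) = 145.9882
P₀ = 10.0233/(1+0.123)^1 + 11.1259/(1+0.123)^2 + 12.3497/(1+0.123)^3 + 13.7082/(1+0.123)^4 + 15.2161/(1+0.123)^5 + 145.9882/(1+0.123)^5 = 125.3431

CHF 125.34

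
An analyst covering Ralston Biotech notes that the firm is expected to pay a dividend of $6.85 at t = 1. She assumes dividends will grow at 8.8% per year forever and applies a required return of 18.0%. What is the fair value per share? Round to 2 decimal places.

Gordon growth model: P₀ = D₁/(r − g), with D₁ = 6.85 given directly.
P₀ = 6.8500 / (0.18 − 0.088) = 6.8500 / 0.092 = 74.4565

$74.46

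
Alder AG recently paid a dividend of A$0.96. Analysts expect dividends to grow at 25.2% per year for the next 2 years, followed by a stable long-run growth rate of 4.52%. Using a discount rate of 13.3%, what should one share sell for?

A$16.19

Two-stage DDM. Project D₁…D_2 at 0.252, terminal growth 0.0452, discount at r = 0.133.
D_1 = 1.2019
D_2 = 1.5048
Terminal value at t=2: TV = D_3/(r−g) = 1.5728/(0.133−0.0452) = 17.9137
P₀ = 1.2019/(1+0.133)^1 + 1.5048/(1+0.133)^2 + 17.9137/(1+0.133)^2 = 16.1879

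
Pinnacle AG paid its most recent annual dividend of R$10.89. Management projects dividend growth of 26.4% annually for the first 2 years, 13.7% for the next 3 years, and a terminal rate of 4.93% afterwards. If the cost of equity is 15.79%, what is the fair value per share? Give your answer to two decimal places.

Three-stage DDM. Project D₁…D_5; terminal Gordon value at t=5 with g = 0.0493; discount at r = 0.1579.
D_1 = 13.7650
D_2 = 17.3989
D_3 = 19.7826
D_4 = 22.4928
D_5 = 25.5743
TV_5 = 26.8351/(0.1579−0.0493) = 247.1003
P₀ = Σ Dₜ/(1+r)ᵗ + TV_5/(1+r)^5 = 181.1263

R$181.13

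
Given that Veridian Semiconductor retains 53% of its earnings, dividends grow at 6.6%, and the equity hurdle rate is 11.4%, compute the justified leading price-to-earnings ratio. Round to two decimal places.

Payout ratio b = 1 − 0.53 = 0.47.
Justified leading P/E = b/(r−g) = 0.47/(0.114−0.066) = 9.7917

9.79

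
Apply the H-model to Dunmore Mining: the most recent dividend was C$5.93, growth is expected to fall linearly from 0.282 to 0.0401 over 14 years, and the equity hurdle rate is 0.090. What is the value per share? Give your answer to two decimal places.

H-model: P₀ = D₀[(1+g_L) + H(g_S−g_L)]/(r−g_L), with H = 14/2 = 7.
P₀ = 5.93 × [(1+0.0401) + 7×(0.282−0.0401)] / (0.09−0.0401)
   = 5.93 × 2.7334 / 0.0499 = 324.8309

C$324.83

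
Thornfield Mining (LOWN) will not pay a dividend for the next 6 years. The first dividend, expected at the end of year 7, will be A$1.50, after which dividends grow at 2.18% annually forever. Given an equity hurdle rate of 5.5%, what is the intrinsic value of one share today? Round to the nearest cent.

Deferred-dividend DDM. At t=6 the remaining stream is a growing perpetuity with first payment D_7 = 1.50.
V_6 = D_7/(r−g) = 1.50/(0.055−0.0218) = 45.1807
P₀ = V_6/(1+r)^6 = 45.1807/(1+0.055)^6 = 32.7671

A$32.77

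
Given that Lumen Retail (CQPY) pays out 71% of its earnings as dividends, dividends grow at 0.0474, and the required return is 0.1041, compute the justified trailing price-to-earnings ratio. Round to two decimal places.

Justified trailing P/E = b(1+g)/(r−g) = 0.71×(1+0.0474)/(0.1041−0.0474) = 13.1156

13.12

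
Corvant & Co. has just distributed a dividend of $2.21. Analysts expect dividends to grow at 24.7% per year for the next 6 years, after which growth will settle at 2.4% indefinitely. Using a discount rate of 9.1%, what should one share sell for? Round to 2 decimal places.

$97.04

Two-stage DDM. Project D₁…D_6 at 0.247, terminal growth 0.024, discount at r = 0.091.
D_1 = 2.7559
D_2 = 3.4366
D_3 = 4.2854
D_4 = 5.3439
D_5 = 6.6638
D_6 = 8.3098
Terminal value at t=6: TV = D_7/(r−g) = 8.5092/(0.091−0.024) = 127.0036
P₀ = 2.7559/(1+0.091)^1 + 3.4366/(1+0.091)^2 + 4.2854/(1+0.091)^3 + 5.3439/(1+0.091)^4 + 6.6638/(1+0.091)^5 + 8.3098/(1+0.091)^6 + 127.0036/(1+0.091)^6 = 97.0366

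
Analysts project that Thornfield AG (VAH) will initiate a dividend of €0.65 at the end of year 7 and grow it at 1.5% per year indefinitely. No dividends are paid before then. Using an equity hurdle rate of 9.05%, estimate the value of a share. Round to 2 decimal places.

Deferred-dividend DDM. At t=6 the remaining stream is a growing perpetuity with first payment D_7 = 0.65.
V_6 = D_7/(r−g) = 0.65/(0.0905−0.015) = 8.6093
P₀ = V_6/(1+r)^6 = 8.6093/(1+0.0905)^6 = 5.1193

€5.12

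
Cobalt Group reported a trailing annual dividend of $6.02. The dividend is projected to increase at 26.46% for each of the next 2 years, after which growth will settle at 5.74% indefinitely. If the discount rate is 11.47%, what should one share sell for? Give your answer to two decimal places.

Two-stage DDM. Project D₁…D_2 at 0.2646, terminal growth 0.0574, discount at r = 0.1147.
D_1 = 7.6129
D_2 = 9.6273
Terminal value at t=2: TV = D_3/(r−g) = 10.1799/(0.1147−0.0574) = 177.6591
P₀ = 7.6129/(1+0.1147)^1 + 9.6273/(1+0.1147)^2 + 177.6591/(1+0.1147)^2 = 157.5563

$157.56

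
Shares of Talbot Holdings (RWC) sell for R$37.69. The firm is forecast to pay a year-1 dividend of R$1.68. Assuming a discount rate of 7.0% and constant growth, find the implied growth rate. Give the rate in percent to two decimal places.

From P₀ = D₁/(r − g), the implied growth is g = r − D₁/P₀.
g = 0.07 − 1.68/37.69 = 0.07 − 0.04457 = 0.02543

2.54%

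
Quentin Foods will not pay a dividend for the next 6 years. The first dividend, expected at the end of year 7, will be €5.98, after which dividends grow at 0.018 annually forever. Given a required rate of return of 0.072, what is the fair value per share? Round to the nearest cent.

€72.97

Deferred-dividend DDM. At t=6 the remaining stream is a growing perpetuity with first payment D_7 = 5.98.
V_6 = D_7/(r−g) = 5.98/(0.072−0.018) = 110.7407
P₀ = V_6/(1+r)^6 = 110.7407/(1+0.072)^6 = 72.9691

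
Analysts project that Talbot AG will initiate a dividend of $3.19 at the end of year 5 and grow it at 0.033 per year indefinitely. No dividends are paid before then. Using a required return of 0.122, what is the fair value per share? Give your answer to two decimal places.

Deferred-dividend DDM. At t=4 the remaining stream is a growing perpetuity with first payment D_5 = 3.19.
V_4 = D_5/(r−g) = 3.19/(0.122−0.033) = 35.8427
P₀ = V_4/(1+r)^4 = 35.8427/(1+0.122)^4 = 22.6167

$22.62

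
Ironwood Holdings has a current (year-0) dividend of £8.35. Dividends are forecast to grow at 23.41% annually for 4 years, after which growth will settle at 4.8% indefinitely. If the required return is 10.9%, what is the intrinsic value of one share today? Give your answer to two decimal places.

Two-stage DDM. Project D₁…D_4 at 0.2341, terminal growth 0.048, discount at r = 0.109.
D_1 = 10.3047
D_2 = 12.7171
D_3 = 15.6941
D_4 = 19.3681
Terminal value at t=4: TV = D_5/(r−g) = 20.2978/(0.109−0.048) = 332.7510
P₀ = 10.3047/(1+0.109)^1 + 12.7171/(1+0.109)^2 + 15.6941/(1+0.109)^3 + 19.3681/(1+0.109)^4 + 332.7510/(1+0.109)^4 = 263.9280

£263.93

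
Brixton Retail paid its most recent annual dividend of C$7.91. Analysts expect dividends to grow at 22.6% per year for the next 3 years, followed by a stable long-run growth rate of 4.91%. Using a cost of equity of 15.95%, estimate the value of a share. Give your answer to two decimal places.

C$115.41

Two-stage DDM. Project D₁…D_3 at 0.226, terminal growth 0.0491, discount at r = 0.1595.
D_1 = 9.6977
D_2 = 11.8893
D_3 = 14.5763
Terminal value at t=3: TV = D_4/(r−g) = 15.2920/(0.1595−0.0491) = 138.5146
P₀ = 9.6977/(1+0.1595)^1 + 11.8893/(1+0.1595)^2 + 14.5763/(1+0.1595)^3 + 138.5146/(1+0.1595)^3 = 115.4128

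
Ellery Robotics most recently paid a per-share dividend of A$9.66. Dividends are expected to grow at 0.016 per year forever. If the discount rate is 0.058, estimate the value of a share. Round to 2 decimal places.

Gordon growth model: P₀ = D₁/(r − g). D₁ = 9.66 × (1 + 0.016) = 9.8146.
P₀ = 9.8146 / (0.058 − 0.016) = 9.8146 / 0.042 = 233.6800

A$233.68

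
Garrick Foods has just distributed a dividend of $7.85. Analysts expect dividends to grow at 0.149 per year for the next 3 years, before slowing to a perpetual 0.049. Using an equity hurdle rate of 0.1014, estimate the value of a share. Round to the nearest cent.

$204.06

Two-stage DDM. Project D₁…D_3 at 0.149, terminal growth 0.049, discount at r = 0.1014.
D_1 = 9.0197
D_2 = 10.3636
D_3 = 11.9078
Terminal value at t=3: TV = D_4/(r−g) = 12.4912/(0.1014−0.049) = 238.3823
P₀ = 9.0197/(1+0.1014)^1 + 10.3636/(1+0.1014)^2 + 11.9078/(1+0.1014)^3 + 238.3823/(1+0.1014)^3 = 204.0629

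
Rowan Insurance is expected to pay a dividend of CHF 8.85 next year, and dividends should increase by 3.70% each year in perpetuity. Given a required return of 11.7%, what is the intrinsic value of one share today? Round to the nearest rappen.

CHF 110.63

Gordon growth model: P₀ = D₁/(r − g), with D₁ = 8.85 given directly.
P₀ = 8.8500 / (0.117 − 0.037) = 8.8500 / 0.08 = 110.6250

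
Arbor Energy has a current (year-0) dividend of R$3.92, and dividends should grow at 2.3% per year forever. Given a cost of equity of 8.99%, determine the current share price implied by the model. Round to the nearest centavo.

Gordon growth model: P₀ = D₁/(r − g). D₁ = 3.92 × (1 + 0.023) = 4.0102.
P₀ = 4.0102 / (0.0899 − 0.023) = 4.0102 / 0.0669 = 59.9426

R$59.94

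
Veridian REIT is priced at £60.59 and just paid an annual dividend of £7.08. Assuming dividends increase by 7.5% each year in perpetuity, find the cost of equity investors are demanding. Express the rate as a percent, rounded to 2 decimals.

20.06%

Rearranging the constant-growth DDM: r = D₁/P₀ + g.
D₁ = 7.08 × (1 + 0.075) = 7.6110.
r = 7.6110 / 60.59 + 0.075 = 0.12561 + 0.075 = 0.20061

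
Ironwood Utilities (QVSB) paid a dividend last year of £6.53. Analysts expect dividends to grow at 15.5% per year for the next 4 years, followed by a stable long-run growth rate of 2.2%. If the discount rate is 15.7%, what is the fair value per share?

Two-stage DDM. Project D₁…D_4 at 0.155, terminal growth 0.022, discount at r = 0.157.
D_1 = 7.5422
D_2 = 8.7112
D_3 = 10.0614
D_4 = 11.6209
Terminal value at t=4: TV = D_5/(r−g) = 11.8766/(0.157−0.022) = 87.9748
P₀ = 7.5422/(1+0.157)^1 + 8.7112/(1+0.157)^2 + 10.0614/(1+0.157)^3 + 11.6209/(1+0.157)^4 + 87.9748/(1+0.157)^4 = 75.1009

£75.10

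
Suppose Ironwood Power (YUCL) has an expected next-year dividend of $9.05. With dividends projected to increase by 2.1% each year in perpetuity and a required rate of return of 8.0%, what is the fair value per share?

$153.39

Gordon growth model: P₀ = D₁/(r − g), with D₁ = 9.05 given directly.
P₀ = 9.0500 / (0.08 − 0.021) = 9.0500 / 0.059 = 153.3898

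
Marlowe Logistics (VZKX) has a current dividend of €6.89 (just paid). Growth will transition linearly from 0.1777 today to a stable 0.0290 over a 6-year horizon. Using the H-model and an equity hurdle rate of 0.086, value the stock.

H-model: P₀ = D₀[(1+g_L) + H(g_S−g_L)]/(r−g_L), with H = 6/2 = 3.
P₀ = 6.89 × [(1+0.029) + 3×(0.1777−0.029)] / (0.086−0.029)
   = 6.89 × 1.4751 / 0.057 = 178.3059

€178.31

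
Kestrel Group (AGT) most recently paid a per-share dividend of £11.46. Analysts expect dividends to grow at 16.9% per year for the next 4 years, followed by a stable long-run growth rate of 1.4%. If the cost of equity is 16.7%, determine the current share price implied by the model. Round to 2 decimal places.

£122.51

Two-stage DDM. Project D₁…D_4 at 0.169, terminal growth 0.014, discount at r = 0.167.
D_1 = 13.3967
D_2 = 15.6608
D_3 = 18.3075
D_4 = 21.4014
Terminal value at t=4: TV = D_5/(r−g) = 21.7010/(0.167−0.014) = 141.8369
P₀ = 13.3967/(1+0.167)^1 + 15.6608/(1+0.167)^2 + 18.3075/(1+0.167)^3 + 21.4014/(1+0.167)^4 + 141.8369/(1+0.167)^4 = 122.5093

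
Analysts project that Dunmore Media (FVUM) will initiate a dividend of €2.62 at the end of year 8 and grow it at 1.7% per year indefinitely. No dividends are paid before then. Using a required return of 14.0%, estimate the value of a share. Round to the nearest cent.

Deferred-dividend DDM. At t=7 the remaining stream is a growing perpetuity with first payment D_8 = 2.62.
V_7 = D_8/(r−g) = 2.62/(0.14−0.017) = 21.3008
P₀ = V_7/(1+r)^7 = 21.3008/(1+0.14)^7 = 8.5126

€8.51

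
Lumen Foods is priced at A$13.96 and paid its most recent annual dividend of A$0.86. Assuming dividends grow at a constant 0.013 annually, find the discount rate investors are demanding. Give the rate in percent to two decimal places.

7.54%

Rearranging the constant-growth DDM: r = D₁/P₀ + g.
D₁ = 0.86 × (1 + 0.013) = 0.8712.
r = 0.8712 / 13.96 + 0.013 = 0.06241 + 0.013 = 0.07541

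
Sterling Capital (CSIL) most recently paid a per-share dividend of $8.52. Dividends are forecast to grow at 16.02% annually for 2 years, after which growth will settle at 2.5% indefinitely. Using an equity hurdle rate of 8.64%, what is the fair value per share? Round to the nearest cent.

$181.03

Two-stage DDM. Project D₁…D_2 at 0.1602, terminal growth 0.025, discount at r = 0.0864.
D_1 = 9.8849
D_2 = 11.4685
Terminal value at t=2: TV = D_3/(r−g) = 11.7552/(0.0864−0.025) = 191.4524
P₀ = 9.8849/(1+0.0864)^1 + 11.4685/(1+0.0864)^2 + 191.4524/(1+0.0864)^2 = 181.0270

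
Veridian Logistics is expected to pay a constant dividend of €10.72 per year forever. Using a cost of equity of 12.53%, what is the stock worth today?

€85.55

Zero-growth DDM (perpetuity): P₀ = D/r = 10.72 / 0.1253 = 85.5547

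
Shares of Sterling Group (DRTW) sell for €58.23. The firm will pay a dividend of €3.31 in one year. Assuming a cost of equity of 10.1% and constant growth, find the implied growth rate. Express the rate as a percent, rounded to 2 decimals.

4.42%

From P₀ = D₁/(r − g), the implied growth is g = r − D₁/P₀.
g = 0.101 − 3.31/58.23 = 0.101 − 0.05684 = 0.04416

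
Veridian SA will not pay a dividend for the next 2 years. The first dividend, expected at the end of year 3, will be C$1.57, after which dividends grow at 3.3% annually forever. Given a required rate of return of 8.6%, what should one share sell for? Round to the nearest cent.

C$25.12

Deferred-dividend DDM. At t=2 the remaining stream is a growing perpetuity with first payment D_3 = 1.57.
V_2 = D_3/(r−g) = 1.57/(0.086−0.033) = 29.6226
P₀ = V_2/(1+r)^2 = 29.6226/(1+0.086)^2 = 25.1168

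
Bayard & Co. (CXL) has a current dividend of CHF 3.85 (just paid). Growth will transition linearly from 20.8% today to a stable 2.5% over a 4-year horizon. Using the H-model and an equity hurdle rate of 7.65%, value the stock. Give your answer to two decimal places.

H-model: P₀ = D₀[(1+g_L) + H(g_S−g_L)]/(r−g_L), with H = 4/2 = 2.
P₀ = 3.85 × [(1+0.025) + 2×(0.208−0.025)] / (0.0765−0.025)
   = 3.85 × 1.3910 / 0.0515 = 103.9874

CHF 103.99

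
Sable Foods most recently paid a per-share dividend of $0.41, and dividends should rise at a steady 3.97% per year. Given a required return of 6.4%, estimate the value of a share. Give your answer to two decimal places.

Gordon growth model: P₀ = D₁/(r − g). D₁ = 0.41 × (1 + 0.0397) = 0.4263.
P₀ = 0.4263 / (0.064 − 0.0397) = 0.4263 / 0.0243 = 17.5423

$17.54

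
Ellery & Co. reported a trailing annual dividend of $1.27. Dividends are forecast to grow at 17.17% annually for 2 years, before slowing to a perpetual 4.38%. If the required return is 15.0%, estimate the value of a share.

Two-stage DDM. Project D₁…D_2 at 0.1717, terminal growth 0.0438, discount at r = 0.15.
D_1 = 1.4881
D_2 = 1.7436
Terminal value at t=2: TV = D_3/(r−g) = 1.8199/(0.15−0.0438) = 17.1368
P₀ = 1.4881/(1+0.15)^1 + 1.7436/(1+0.15)^2 + 17.1368/(1+0.15)^2 = 15.5702

$15.57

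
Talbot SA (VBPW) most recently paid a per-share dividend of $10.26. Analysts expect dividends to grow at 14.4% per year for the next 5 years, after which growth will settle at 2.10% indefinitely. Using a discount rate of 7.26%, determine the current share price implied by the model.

$342.70

Two-stage DDM. Project D₁…D_5 at 0.144, terminal growth 0.021, discount at r = 0.0726.
D_1 = 11.7374
D_2 = 13.4276
D_3 = 15.3612
D_4 = 17.5732
D_5 = 20.1038
Terminal value at t=5: TV = D_6/(r−g) = 20.5259/(0.0726−0.021) = 397.7897
P₀ = 11.7374/(1+0.0726)^1 + 13.4276/(1+0.0726)^2 + 15.3612/(1+0.0726)^3 + 17.5732/(1+0.0726)^4 + 20.1038/(1+0.0726)^5 + 397.7897/(1+0.0726)^5 = 342.6983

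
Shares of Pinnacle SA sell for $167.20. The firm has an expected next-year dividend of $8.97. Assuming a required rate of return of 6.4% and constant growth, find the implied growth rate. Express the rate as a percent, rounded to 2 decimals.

From P₀ = D₁/(r − g), the implied growth is g = r − D₁/P₀.
g = 0.064 − 8.97/167.20 = 0.064 − 0.05365 = 0.01035

1.04%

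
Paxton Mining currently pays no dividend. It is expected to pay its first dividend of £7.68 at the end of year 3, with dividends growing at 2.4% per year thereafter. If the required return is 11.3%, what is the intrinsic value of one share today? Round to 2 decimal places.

Deferred-dividend DDM. At t=2 the remaining stream is a growing perpetuity with first payment D_3 = 7.68.
V_2 = D_3/(r−g) = 7.68/(0.113−0.024) = 86.2921
P₀ = V_2/(1+r)^2 = 86.2921/(1+0.113)^2 = 69.6596

£69.66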